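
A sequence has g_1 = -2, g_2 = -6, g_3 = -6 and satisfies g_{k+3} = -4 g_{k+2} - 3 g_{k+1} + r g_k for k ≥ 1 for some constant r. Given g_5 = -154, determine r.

-2

g_4 = 42 - 2r
g_5 = -150 + 2r
So -150 + 2r = -154, giving r = -2.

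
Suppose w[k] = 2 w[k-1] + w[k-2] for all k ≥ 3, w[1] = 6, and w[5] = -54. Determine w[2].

Let w[2] = y.
w[3] = 6 + 2y
w[4] = 12 + 5y
w[5] = 30 + 12y
So 30 + 12y = -54, giving y = -7.

-7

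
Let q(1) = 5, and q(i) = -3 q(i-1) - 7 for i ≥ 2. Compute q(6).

-1642

q(2) = -3*5 - 7 = -22
q(3) = -3*(-22) - 7 = 59
q(4) = -3*59 - 7 = -184
q(5) = -3*(-184) - 7 = 545
q(6) = -3*545 - 7 = -1642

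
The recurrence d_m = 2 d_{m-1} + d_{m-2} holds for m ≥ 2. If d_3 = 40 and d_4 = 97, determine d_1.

Rearranging, d_{m-2} = d_m - 2 d_{m-1}.
d_2 = 97 - 2*40 = 17
d_1 = 40 - 2*17 = 6

6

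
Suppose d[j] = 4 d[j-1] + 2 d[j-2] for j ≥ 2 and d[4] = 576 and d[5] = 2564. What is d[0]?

Rearranging, d[j-2] = (d[j] - 4 d[j-1]) / 2.
d[3] = (2564 - 4(576)) / 2 = 260/2 = 130
d[2] = (576 - 4(130)) / 2 = 56/2 = 28
d[1] = (130 - 4(28)) / 2 = 18/2 = 9
d[0] = (28 - 4(9)) / 2 = -8/2 = -4

-4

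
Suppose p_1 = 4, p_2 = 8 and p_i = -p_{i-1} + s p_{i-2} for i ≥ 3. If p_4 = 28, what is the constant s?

p_3 = -8 + 4s
p_4 = 8 + 4s
So 8 + 4s = 28, giving s = 5.

5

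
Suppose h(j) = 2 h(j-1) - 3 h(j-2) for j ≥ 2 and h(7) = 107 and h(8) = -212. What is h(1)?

-1

Rearranging, h(j-2) = (h(j) - 2 h(j-1)) / -3.
h(6) = (-212 - 2·107) / -3 = -426/-3 = 142
h(5) = (107 - 2·142) / -3 = -177/-3 = 59
h(4) = (142 - 2·59) / -3 = 24/-3 = -8
h(3) = (59 - 2·(-8)) / -3 = 75/-3 = -25
h(2) = (-8 - 2·(-25)) / -3 = 42/-3 = -14
h(1) = (-25 - 2·(-14)) / -3 = 3/-3 = -1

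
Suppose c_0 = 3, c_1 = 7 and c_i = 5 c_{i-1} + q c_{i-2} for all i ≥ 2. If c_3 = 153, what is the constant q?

-1

c_2 = 35 + 3q
c_3 = 175 + 22q
So 175 + 22q = 153, giving q = -1.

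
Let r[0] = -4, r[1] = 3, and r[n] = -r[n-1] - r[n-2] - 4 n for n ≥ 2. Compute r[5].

r[2] = -3 - (-4) - 8 = -7
r[3] = -(-7) - 3 - 12 = -8
r[4] = -(-8) - (-7) - 16 = -1
r[5] = -(-1) - (-8) - 20 = -11

-11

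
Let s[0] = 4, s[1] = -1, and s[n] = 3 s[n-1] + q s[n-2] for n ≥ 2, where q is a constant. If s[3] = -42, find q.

-3

s[2] = -3 + 4q
s[3] = -9 + 11q
So -9 + 11q = -42, giving q = -3.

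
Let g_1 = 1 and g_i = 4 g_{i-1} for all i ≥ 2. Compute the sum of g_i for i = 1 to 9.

87381

g_2 = 4·1 = 4
g_3 = 4·4 = 16
g_4 = 4·16 = 64
g_5 = 4·64 = 256
g_6 = 4·256 = 1024
g_7 = 4·1024 = 4096
g_8 = 4·4096 = 16384
g_9 = 4·16384 = 65536
Sum = 1 + 4 + 16 + 64 + 256 + 1024 + 4096 + 16384 + 65536 = 87381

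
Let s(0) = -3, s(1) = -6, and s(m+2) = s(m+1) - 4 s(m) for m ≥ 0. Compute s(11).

s(2) = (-6) - 4·(-3) = 6
s(3) = 6 - 4·(-6) = 30
s(4) = 30 - 4·6 = 6
s(5) = 6 - 4·30 = -114
s(6) = (-114) - 4·6 = -138
s(7) = (-138) - 4·(-114) = 318
s(8) = 318 - 4·(-138) = 870
s(9) = 870 - 4·318 = -402
s(10) = (-402) - 4·870 = -3882
s(11) = (-3882) - 4·(-402) = -2274

-2274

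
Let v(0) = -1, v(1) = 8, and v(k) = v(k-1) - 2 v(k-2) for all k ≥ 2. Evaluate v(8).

v(2) = 8 - 2*(-1) = 10
v(3) = 10 - 2*8 = -6
v(4) = (-6) - 2*10 = -26
v(5) = (-26) - 2*(-6) = -14
v(6) = (-14) - 2*(-26) = 38
v(7) = 38 - 2*(-14) = 66
v(8) = 66 - 2*38 = -10

-10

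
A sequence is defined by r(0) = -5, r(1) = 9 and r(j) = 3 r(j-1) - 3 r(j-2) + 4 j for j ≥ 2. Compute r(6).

r(2) = 3*9 - 3*(-5) + 8 = 50
r(3) = 3*50 - 3*9 + 12 = 135
r(4) = 3*135 - 3*50 + 16 = 271
r(5) = 3*271 - 3*135 + 20 = 428
r(6) = 3*428 - 3*271 + 24 = 495

495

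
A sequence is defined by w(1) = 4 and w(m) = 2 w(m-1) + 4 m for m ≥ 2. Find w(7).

988

w(2) = 2(4) + 8 = 16
w(3) = 2(16) + 12 = 44
w(4) = 2(44) + 16 = 104
w(5) = 2(104) + 20 = 228
w(6) = 2(228) + 24 = 480
w(7) = 2(480) + 28 = 988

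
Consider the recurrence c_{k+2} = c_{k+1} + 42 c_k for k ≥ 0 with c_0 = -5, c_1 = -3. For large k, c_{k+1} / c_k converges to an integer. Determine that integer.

The characteristic equation is r^2 - r - 42 = 0, which factors as (r - 7)(r + 6) = 0.
So the roots are 7 and -6. Since |7| > |-6| and the coefficient of 7^k is non-zero, the ratio tends to 7.

7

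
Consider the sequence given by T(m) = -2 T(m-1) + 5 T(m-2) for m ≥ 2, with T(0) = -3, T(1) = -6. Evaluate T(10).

80277

T(2) = -2(-6) + 5(-3) = -3
T(3) = -2(-3) + 5(-6) = -24
T(4) = -2(-24) + 5(-3) = 33
T(5) = -2(33) + 5(-24) = -186
T(6) = -2(-186) + 5(33) = 537
T(7) = -2(537) + 5(-186) = -2004
T(8) = -2(-2004) + 5(537) = 6693
T(9) = -2(6693) + 5(-2004) = -23406
T(10) = -2(-23406) + 5(6693) = 80277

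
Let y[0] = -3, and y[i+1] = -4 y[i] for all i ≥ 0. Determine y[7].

49152

y[1] = -4*(-3) = 12
y[2] = -4*12 = -48
y[3] = -4*(-48) = 192
y[4] = -4*192 = -768
y[5] = -4*(-768) = 3072
y[6] = -4*3072 = -12288
y[7] = -4*(-12288) = 49152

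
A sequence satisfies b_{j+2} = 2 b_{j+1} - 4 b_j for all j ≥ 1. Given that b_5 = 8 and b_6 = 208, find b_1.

Rearranging, b_{j-2} = (b_j - 2 b_{j-1}) / -4.
b_4 = (208 - 2*8) / -4 = 192/-4 = -48
b_3 = (8 - 2*(-48)) / -4 = 104/-4 = -26
b_2 = (-48 - 2*(-26)) / -4 = 4/-4 = -1
b_1 = (-26 - 2*(-1)) / -4 = -24/-4 = 6

6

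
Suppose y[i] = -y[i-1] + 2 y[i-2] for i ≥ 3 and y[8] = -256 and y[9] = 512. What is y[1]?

Rearranging, y[i-2] = (y[i] + y[i-1]) / 2.
y[7] = (512 + (-256)) / 2 = 256/2 = 128
y[6] = (-256 + 128) / 2 = -128/2 = -64
y[5] = (128 + (-64)) / 2 = 64/2 = 32
y[4] = (-64 + 32) / 2 = -32/2 = -16
y[3] = (32 + (-16)) / 2 = 16/2 = 8
y[2] = (-16 + 8) / 2 = -8/2 = -4
y[1] = (8 + (-4)) / 2 = 4/2 = 2

2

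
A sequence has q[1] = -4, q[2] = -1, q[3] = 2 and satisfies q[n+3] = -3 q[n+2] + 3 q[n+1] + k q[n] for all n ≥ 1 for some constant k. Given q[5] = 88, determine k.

q[4] = -9 - 4k
q[5] = 33 + 11k
So 33 + 11k = 88, giving k = 5.

5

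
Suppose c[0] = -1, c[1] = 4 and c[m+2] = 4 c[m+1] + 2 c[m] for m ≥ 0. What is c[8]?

111344

c[2] = 4·4 + 2·(-1) = 14
c[3] = 4·14 + 2·4 = 64
c[4] = 4·64 + 2·14 = 284
c[5] = 4·284 + 2·64 = 1264
c[6] = 4·1264 + 2·284 = 5624
c[7] = 4·5624 + 2·1264 = 25024
c[8] = 4·25024 + 2·5624 = 111344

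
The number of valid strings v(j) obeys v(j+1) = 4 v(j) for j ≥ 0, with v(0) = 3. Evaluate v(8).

196608

v(1) = 4*3 = 12
v(2) = 4*12 = 48
v(3) = 4*48 = 192
v(4) = 4*192 = 768
v(5) = 4*768 = 3072
v(6) = 4*3072 = 12288
v(7) = 4*12288 = 49152
v(8) = 4*49152 = 196608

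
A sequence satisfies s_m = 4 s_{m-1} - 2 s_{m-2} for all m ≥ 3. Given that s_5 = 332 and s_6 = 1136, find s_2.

Rearranging, s_{m-2} = (s_m - 4 s_{m-1}) / -2.
s_4 = (1136 - 4(332)) / -2 = -192/-2 = 96
s_3 = (332 - 4(96)) / -2 = -52/-2 = 26
s_2 = (96 - 4(26)) / -2 = -8/-2 = 4

4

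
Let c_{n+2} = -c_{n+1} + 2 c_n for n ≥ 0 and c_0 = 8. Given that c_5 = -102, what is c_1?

Let c_1 = v.
c_2 = 16 - v
c_3 = -16 + 3v
c_4 = 48 - 5v
c_5 = -80 + 11v
So -80 + 11v = -102, giving v = -2.

-2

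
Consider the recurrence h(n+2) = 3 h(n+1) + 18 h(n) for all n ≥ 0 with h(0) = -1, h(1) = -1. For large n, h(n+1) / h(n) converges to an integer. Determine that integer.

The characteristic equation is r^2 - 3r - 18 = 0, which factors as (r - 6)(r + 3) = 0.
So the roots are 6 and -3. Since |6| > |-3| and the coefficient of 6^n is non-zero, the ratio tends to 6.

6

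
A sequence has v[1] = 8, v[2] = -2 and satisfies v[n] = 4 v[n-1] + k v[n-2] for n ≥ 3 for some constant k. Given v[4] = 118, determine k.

5

v[3] = -8 + 8k
v[4] = -32 + 30k
So -32 + 30k = 118, giving k = 5.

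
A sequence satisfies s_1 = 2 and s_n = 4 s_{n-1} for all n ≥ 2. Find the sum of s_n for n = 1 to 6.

s_2 = 4*2 = 8
s_3 = 4*8 = 32
s_4 = 4*32 = 128
s_5 = 4*128 = 512
s_6 = 4*512 = 2048
Sum = 2 + 8 + 32 + 128 + 512 + 2048 = 2730

2730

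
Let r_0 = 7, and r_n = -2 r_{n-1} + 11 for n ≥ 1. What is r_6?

r_1 = -2*7 + 11 = -3
r_2 = -2*(-3) + 11 = 17
r_3 = -2*17 + 11 = -23
r_4 = -2*(-23) + 11 = 57
r_5 = -2*57 + 11 = -103
r_6 = -2*(-103) + 11 = 217

217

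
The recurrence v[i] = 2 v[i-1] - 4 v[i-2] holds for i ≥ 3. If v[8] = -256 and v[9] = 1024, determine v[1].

Rearranging, v[i-2] = (v[i] - 2 v[i-1]) / -4.
v[7] = (1024 - 2(-256)) / -4 = 1536/-4 = -384
v[6] = (-256 - 2(-384)) / -4 = 512/-4 = -128
v[5] = (-384 - 2(-128)) / -4 = -128/-4 = 32
v[4] = (-128 - 2(32)) / -4 = -192/-4 = 48
v[3] = (32 - 2(48)) / -4 = -64/-4 = 16
v[2] = (48 - 2(16)) / -4 = 16/-4 = -4
v[1] = (16 - 2(-4)) / -4 = 24/-4 = -6

-6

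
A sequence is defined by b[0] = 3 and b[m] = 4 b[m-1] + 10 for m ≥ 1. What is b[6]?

b[1] = 4*3 + 10 = 22
b[2] = 4*22 + 10 = 98
b[3] = 4*98 + 10 = 402
b[4] = 4*402 + 10 = 1618
b[5] = 4*1618 + 10 = 6482
b[6] = 4*6482 + 10 = 25938

25938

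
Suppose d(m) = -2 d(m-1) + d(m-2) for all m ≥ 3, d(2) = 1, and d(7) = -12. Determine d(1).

2

Let d(1) = v.
d(3) = -2 + v
d(4) = 5 - 2v
d(5) = -12 + 5v
d(6) = 29 - 12v
d(7) = -70 + 29v
So -70 + 29v = -12, giving v = 2.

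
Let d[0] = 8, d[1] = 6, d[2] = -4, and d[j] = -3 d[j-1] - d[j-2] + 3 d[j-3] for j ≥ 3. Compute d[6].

-328

d[3] = -3·(-4) - 6 + 3·8 = 30
d[4] = -3·30 - (-4) + 3·6 = -68
d[5] = -3·(-68) - 30 + 3·(-4) = 162
d[6] = -3·162 - (-68) + 3·30 = -328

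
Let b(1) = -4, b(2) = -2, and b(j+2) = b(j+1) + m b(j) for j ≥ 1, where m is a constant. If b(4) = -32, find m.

b(3) = -2 - 4m
b(4) = -2 - 6m
So -2 - 6m = -32, giving m = 5.

5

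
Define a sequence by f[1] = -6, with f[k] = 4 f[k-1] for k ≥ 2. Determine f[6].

-6144

f[2] = 4·(-6) = -24
f[3] = 4·(-24) = -96
f[4] = 4·(-96) = -384
f[5] = 4·(-384) = -1536
f[6] = 4·(-1536) = -6144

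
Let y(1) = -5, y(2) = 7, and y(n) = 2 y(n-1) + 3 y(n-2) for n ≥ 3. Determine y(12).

88579

y(3) = 2·7 + 3·(-5) = -1
y(4) = 2·(-1) + 3·7 = 19
y(5) = 2·19 + 3·(-1) = 35
y(6) = 2·35 + 3·19 = 127
y(7) = 2·127 + 3·35 = 359
y(8) = 2·359 + 3·127 = 1099
y(9) = 2·1099 + 3·359 = 3275
y(10) = 2·3275 + 3·1099 = 9847
y(11) = 2·9847 + 3·3275 = 29519
y(12) = 2·29519 + 3·9847 = 88579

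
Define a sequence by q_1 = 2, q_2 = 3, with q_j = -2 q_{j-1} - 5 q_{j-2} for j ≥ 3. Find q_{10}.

q_3 = -2(3) - 5(2) = -16
q_4 = -2(-16) - 5(3) = 17
q_5 = -2(17) - 5(-16) = 46
q_6 = -2(46) - 5(17) = -177
q_7 = -2(-177) - 5(46) = 124
q_8 = -2(124) - 5(-177) = 637
q_9 = -2(637) - 5(124) = -1894
q_{10} = -2(-1894) - 5(637) = 603

603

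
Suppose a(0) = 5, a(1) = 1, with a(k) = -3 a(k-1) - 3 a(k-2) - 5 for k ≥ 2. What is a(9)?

-1667

a(2) = -3*1 - 3*5 - 5 = -23
a(3) = -3*(-23) - 3*1 - 5 = 61
a(4) = -3*61 - 3*(-23) - 5 = -119
a(5) = -3*(-119) - 3*61 - 5 = 169
a(6) = -3*169 - 3*(-119) - 5 = -155
a(7) = -3*(-155) - 3*169 - 5 = -47
a(8) = -3*(-47) - 3*(-155) - 5 = 601
a(9) = -3*601 - 3*(-47) - 5 = -1667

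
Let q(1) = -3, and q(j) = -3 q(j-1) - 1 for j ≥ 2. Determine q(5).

-223

q(2) = -3*(-3) - 1 = 8
q(3) = -3*8 - 1 = -25
q(4) = -3*(-25) - 1 = 74
q(5) = -3*74 - 1 = -223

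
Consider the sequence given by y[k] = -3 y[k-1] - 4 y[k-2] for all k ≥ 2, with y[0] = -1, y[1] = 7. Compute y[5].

y[2] = -3*7 - 4*(-1) = -17
y[3] = -3*(-17) - 4*7 = 23
y[4] = -3*23 - 4*(-17) = -1
y[5] = -3*(-1) - 4*23 = -89

-89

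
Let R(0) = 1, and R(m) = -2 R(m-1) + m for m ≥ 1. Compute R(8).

202

R(1) = -2*1 + 1 = -1
R(2) = -2*(-1) + 2 = 4
R(3) = -2*4 + 3 = -5
R(4) = -2*(-5) + 4 = 14
R(5) = -2*14 + 5 = -23
R(6) = -2*(-23) + 6 = 52
R(7) = -2*52 + 7 = -97
R(8) = -2*(-97) + 8 = 202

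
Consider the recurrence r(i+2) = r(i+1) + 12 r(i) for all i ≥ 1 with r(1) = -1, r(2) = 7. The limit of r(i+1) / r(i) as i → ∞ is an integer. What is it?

The characteristic equation is r^2 - r - 12 = 0, which factors as (r - 4)(r + 3) = 0.
So the roots are 4 and -3. Since |4| > |-3| and the coefficient of 4^i is non-zero, the ratio tends to 4.

4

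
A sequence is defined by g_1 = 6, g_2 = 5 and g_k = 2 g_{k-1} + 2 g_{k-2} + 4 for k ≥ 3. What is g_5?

188

g_3 = 2·5 + 2·6 + 4 = 26
g_4 = 2·26 + 2·5 + 4 = 66
g_5 = 2·66 + 2·26 + 4 = 188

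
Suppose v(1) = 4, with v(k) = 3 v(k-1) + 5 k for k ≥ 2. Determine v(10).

201722

v(2) = 3*4 + 10 = 22
v(3) = 3*22 + 15 = 81
v(4) = 3*81 + 20 = 263
v(5) = 3*263 + 25 = 814
v(6) = 3*814 + 30 = 2472
v(7) = 3*2472 + 35 = 7451
v(8) = 3*7451 + 40 = 22393
v(9) = 3*22393 + 45 = 67224
v(10) = 3*67224 + 50 = 201722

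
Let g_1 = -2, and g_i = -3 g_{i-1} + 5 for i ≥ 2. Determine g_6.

791

g_2 = -3·(-2) + 5 = 11
g_3 = -3·11 + 5 = -28
g_4 = -3·(-28) + 5 = 89
g_5 = -3·89 + 5 = -262
g_6 = -3·(-262) + 5 = 791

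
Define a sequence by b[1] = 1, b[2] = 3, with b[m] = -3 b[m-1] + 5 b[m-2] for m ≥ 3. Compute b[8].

b[3] = -3·3 + 5·1 = -4
b[4] = -3·(-4) + 5·3 = 27
b[5] = -3·27 + 5·(-4) = -101
b[6] = -3·(-101) + 5·27 = 438
b[7] = -3·438 + 5·(-101) = -1819
b[8] = -3·(-1819) + 5·438 = 7647

7647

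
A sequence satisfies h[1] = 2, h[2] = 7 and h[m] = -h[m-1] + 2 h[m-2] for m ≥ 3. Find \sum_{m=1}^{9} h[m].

-252

h[3] = -7 + 2*2 = -3
h[4] = -(-3) + 2*7 = 17
h[5] = -17 + 2*(-3) = -23
h[6] = -(-23) + 2*17 = 57
h[7] = -57 + 2*(-23) = -103
h[8] = -(-103) + 2*57 = 217
h[9] = -217 + 2*(-103) = -423
Sum = 2 + 7 + (-3) + 17 + (-23) + 57 + (-103) + 217 + (-423) = -252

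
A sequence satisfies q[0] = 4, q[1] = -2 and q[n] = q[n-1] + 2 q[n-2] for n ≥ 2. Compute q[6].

46

q[2] = (-2) + 2·4 = 6
q[3] = 6 + 2·(-2) = 2
q[4] = 2 + 2·6 = 14
q[5] = 14 + 2·2 = 18
q[6] = 18 + 2·14 = 46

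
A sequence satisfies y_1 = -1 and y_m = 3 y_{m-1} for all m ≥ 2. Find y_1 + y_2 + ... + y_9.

y_2 = 3·(-1) = -3
y_3 = 3·(-3) = -9
y_4 = 3·(-9) = -27
y_5 = 3·(-27) = -81
y_6 = 3·(-81) = -243
y_7 = 3·(-243) = -729
y_8 = 3·(-729) = -2187
y_9 = 3·(-2187) = -6561
Sum = (-1) + (-3) + (-9) + (-27) + (-81) + (-243) + (-729) + (-2187) + (-6561) = -9841

-9841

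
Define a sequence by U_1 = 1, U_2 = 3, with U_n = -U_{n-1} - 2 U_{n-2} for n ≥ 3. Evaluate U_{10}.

-57

U_3 = -3 - 2*1 = -5
U_4 = -(-5) - 2*3 = -1
U_5 = -(-1) - 2*(-5) = 11
U_6 = -11 - 2*(-1) = -9
U_7 = -(-9) - 2*11 = -13
U_8 = -(-13) - 2*(-9) = 31
U_9 = -31 - 2*(-13) = -5
U_{10} = -(-5) - 2*31 = -57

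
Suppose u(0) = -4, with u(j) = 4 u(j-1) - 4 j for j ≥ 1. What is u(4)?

u(1) = 4(-4) - 4 = -20
u(2) = 4(-20) - 8 = -88
u(3) = 4(-88) - 12 = -364
u(4) = 4(-364) - 16 = -1472

-1472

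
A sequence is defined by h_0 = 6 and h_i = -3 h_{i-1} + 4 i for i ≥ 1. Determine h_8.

34454

h_1 = -3*6 + 4 = -14
h_2 = -3*(-14) + 8 = 50
h_3 = -3*50 + 12 = -138
h_4 = -3*(-138) + 16 = 430
h_5 = -3*430 + 20 = -1270
h_6 = -3*(-1270) + 24 = 3834
h_7 = -3*3834 + 28 = -11474
h_8 = -3*(-11474) + 32 = 34454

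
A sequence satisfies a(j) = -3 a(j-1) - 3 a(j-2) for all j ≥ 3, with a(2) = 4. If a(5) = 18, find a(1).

Let a(1) = z.
a(3) = -12 - 3z
a(4) = 24 + 9z
a(5) = -36 - 18z
So -36 - 18z = 18, giving z = -3.

-3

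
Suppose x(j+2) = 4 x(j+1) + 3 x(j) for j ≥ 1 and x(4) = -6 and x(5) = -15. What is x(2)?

-6

Rearranging, x(j-2) = (x(j) - 4 x(j-1)) / 3.
x(3) = (-15 - 4(-6)) / 3 = 9/3 = 3
x(2) = (-6 - 4(3)) / 3 = -18/3 = -6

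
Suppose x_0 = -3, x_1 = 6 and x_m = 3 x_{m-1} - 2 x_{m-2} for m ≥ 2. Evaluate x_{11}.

18420

x_2 = 3(6) - 2(-3) = 24
x_3 = 3(24) - 2(6) = 60
x_4 = 3(60) - 2(24) = 132
x_5 = 3(132) - 2(60) = 276
x_6 = 3(276) - 2(132) = 564
x_7 = 3(564) - 2(276) = 1140
x_8 = 3(1140) - 2(564) = 2292
x_9 = 3(2292) - 2(1140) = 4596
x_{10} = 3(4596) - 2(2292) = 9204
x_{11} = 3(9204) - 2(4596) = 18420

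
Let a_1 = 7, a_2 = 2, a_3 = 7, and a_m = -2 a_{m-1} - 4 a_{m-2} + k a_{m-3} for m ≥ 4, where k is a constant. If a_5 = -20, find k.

a_4 = -22 + 7k
a_5 = 16 - 12k
So 16 - 12k = -20, giving k = 3.

3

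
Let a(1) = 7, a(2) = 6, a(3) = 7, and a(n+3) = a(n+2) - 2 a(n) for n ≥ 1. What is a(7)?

a(4) = 7 - 2·7 = -7
a(5) = (-7) - 2·6 = -19
a(6) = (-19) - 2·7 = -33
a(7) = (-33) - 2·(-7) = -19

-19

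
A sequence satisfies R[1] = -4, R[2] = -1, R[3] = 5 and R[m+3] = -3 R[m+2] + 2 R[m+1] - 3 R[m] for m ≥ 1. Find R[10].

R[4] = -3*5 + 2*(-1) - 3*(-4) = -5
R[5] = -3*(-5) + 2*5 - 3*(-1) = 28
R[6] = -3*28 + 2*(-5) - 3*5 = -109
R[7] = -3*(-109) + 2*28 - 3*(-5) = 398
R[8] = -3*398 + 2*(-109) - 3*28 = -1496
R[9] = -3*(-1496) + 2*398 - 3*(-109) = 5611
R[10] = -3*5611 + 2*(-1496) - 3*398 = -21019

-21019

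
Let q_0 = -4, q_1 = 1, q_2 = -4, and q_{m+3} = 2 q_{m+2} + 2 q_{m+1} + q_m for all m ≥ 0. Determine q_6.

-220

q_3 = 2(-4) + 2(1) + (-4) = -10
q_4 = 2(-10) + 2(-4) + 1 = -27
q_5 = 2(-27) + 2(-10) + (-4) = -78
q_6 = 2(-78) + 2(-27) + (-10) = -220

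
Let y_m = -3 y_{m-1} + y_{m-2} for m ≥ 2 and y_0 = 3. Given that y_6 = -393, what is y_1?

2

Let y_1 = w.
y_2 = 3 - 3w
y_3 = -9 + 10w
y_4 = 30 - 33w
y_5 = -99 + 109w
y_6 = 327 - 360w
So 327 - 360w = -393, giving w = 2.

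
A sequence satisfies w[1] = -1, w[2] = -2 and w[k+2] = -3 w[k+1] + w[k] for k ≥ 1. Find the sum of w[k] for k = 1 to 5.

w[3] = -3·(-2) + (-1) = 5
w[4] = -3·5 + (-2) = -17
w[5] = -3·(-17) + 5 = 56
Sum = (-1) + (-2) + 5 + (-17) + 56 = 41

41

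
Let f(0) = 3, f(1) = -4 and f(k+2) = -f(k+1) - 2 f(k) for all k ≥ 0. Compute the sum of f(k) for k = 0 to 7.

15

f(2) = -(-4) - 2·3 = -2
f(3) = -(-2) - 2·(-4) = 10
f(4) = -10 - 2·(-2) = -6
f(5) = -(-6) - 2·10 = -14
f(6) = -(-14) - 2·(-6) = 26
f(7) = -26 - 2·(-14) = 2
Sum = 3 + (-4) + (-2) + 10 + (-6) + (-14) + 26 + 2 = 15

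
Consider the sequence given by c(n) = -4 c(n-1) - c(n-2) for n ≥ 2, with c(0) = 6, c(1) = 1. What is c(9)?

c(2) = -4*1 - 6 = -10
c(3) = -4*(-10) - 1 = 39
c(4) = -4*39 - (-10) = -146
c(5) = -4*(-146) - 39 = 545
c(6) = -4*545 - (-146) = -2034
c(7) = -4*(-2034) - 545 = 7591
c(8) = -4*7591 - (-2034) = -28330
c(9) = -4*(-28330) - 7591 = 105729

105729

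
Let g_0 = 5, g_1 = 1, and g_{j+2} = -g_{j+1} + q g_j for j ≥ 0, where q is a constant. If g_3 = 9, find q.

g_2 = -1 + 5q
g_3 = 1 - 4q
So 1 - 4q = 9, giving q = -2.

-2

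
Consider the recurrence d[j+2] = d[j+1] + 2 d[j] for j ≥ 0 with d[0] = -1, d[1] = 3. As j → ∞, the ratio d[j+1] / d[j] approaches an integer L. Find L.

The characteristic equation is r^2 - r - 2 = 0, which factors as (r - 2)(r + 1) = 0.
So the roots are 2 and -1. Since |2| > |-1| and the coefficient of 2^j is non-zero, the ratio tends to 2.

2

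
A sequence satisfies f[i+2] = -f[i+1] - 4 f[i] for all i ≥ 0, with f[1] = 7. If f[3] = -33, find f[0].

Let f[0] = z.
f[2] = -7 - 4z
f[3] = -21 + 4z
So -21 + 4z = -33, giving z = -3.

-3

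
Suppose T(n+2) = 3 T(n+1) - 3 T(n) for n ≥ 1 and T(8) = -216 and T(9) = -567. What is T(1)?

1

Rearranging, T(n-2) = (T(n) - 3 T(n-1)) / -3.
T(7) = (-567 - 3·(-216)) / -3 = 81/-3 = -27
T(6) = (-216 - 3·(-27)) / -3 = -135/-3 = 45
T(5) = (-27 - 3·45) / -3 = -162/-3 = 54
T(4) = (45 - 3·54) / -3 = -117/-3 = 39
T(3) = (54 - 3·39) / -3 = -63/-3 = 21
T(2) = (39 - 3·21) / -3 = -24/-3 = 8
T(1) = (21 - 3·8) / -3 = -3/-3 = 1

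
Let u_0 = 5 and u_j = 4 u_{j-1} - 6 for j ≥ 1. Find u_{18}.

206158430210

The fixed point is -6/(1 - 4) = 2, so u_j - 2 = 4(u_{j-1} - 2).
Hence u_j = 3·4^j + 2.
u_{18} = 3·4^{18} + 2 = 3·68719476736 + 2 = 206158430210.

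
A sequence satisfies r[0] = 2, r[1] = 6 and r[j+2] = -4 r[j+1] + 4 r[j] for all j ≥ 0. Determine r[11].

25532416

r[2] = -4(6) + 4(2) = -16
r[3] = -4(-16) + 4(6) = 88
r[4] = -4(88) + 4(-16) = -416
r[5] = -4(-416) + 4(88) = 2016
r[6] = -4(2016) + 4(-416) = -9728
r[7] = -4(-9728) + 4(2016) = 46976
r[8] = -4(46976) + 4(-9728) = -226816
r[9] = -4(-226816) + 4(46976) = 1095168
r[10] = -4(1095168) + 4(-226816) = -5287936
r[11] = -4(-5287936) + 4(1095168) = 25532416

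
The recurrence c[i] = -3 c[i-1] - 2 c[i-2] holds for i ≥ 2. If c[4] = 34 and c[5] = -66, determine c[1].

-6

Rearranging, c[i-2] = (c[i] + 3 c[i-1]) / -2.
c[3] = (-66 + 3*34) / -2 = 36/-2 = -18
c[2] = (34 + 3*(-18)) / -2 = -20/-2 = 10
c[1] = (-18 + 3*10) / -2 = 12/-2 = -6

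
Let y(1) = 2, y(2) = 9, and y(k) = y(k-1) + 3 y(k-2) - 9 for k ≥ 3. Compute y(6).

96

y(3) = 9 + 3·2 - 9 = 6
y(4) = 6 + 3·9 - 9 = 24
y(5) = 24 + 3·6 - 9 = 33
y(6) = 33 + 3·24 - 9 = 96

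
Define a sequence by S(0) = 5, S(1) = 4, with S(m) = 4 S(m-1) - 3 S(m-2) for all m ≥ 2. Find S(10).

-29519

S(2) = 4·4 - 3·5 = 1
S(3) = 4·1 - 3·4 = -8
S(4) = 4·(-8) - 3·1 = -35
S(5) = 4·(-35) - 3·(-8) = -116
S(6) = 4·(-116) - 3·(-35) = -359
S(7) = 4·(-359) - 3·(-116) = -1088
S(8) = 4·(-1088) - 3·(-359) = -3275
S(9) = 4·(-3275) - 3·(-1088) = -9836
S(10) = 4·(-9836) - 3·(-3275) = -29519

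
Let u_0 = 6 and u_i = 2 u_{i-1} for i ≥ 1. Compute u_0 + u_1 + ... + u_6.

u_1 = 2*6 = 12
u_2 = 2*12 = 24
u_3 = 2*24 = 48
u_4 = 2*48 = 96
u_5 = 2*96 = 192
u_6 = 2*192 = 384
Sum = 6 + 12 + 24 + 48 + 96 + 192 + 384 = 762

762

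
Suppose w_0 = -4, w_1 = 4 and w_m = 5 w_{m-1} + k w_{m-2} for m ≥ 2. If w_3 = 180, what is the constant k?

-5

w_2 = 20 - 4k
w_3 = 100 - 16k
So 100 - 16k = 180, giving k = -5.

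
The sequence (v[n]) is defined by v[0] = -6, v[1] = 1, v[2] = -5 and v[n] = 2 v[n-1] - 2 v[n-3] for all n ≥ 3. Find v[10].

56

v[3] = 2(-5) - 2(-6) = 2
v[4] = 2(2) - 2(1) = 2
v[5] = 2(2) - 2(-5) = 14
v[6] = 2(14) - 2(2) = 24
v[7] = 2(24) - 2(2) = 44
v[8] = 2(44) - 2(14) = 60
v[9] = 2(60) - 2(24) = 72
v[10] = 2(72) - 2(44) = 56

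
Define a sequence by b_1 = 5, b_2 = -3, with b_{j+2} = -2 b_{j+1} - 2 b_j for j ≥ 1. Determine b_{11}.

-64

b_3 = -2(-3) - 2(5) = -4
b_4 = -2(-4) - 2(-3) = 14
b_5 = -2(14) - 2(-4) = -20
b_6 = -2(-20) - 2(14) = 12
b_7 = -2(12) - 2(-20) = 16
b_8 = -2(16) - 2(12) = -56
b_9 = -2(-56) - 2(16) = 80
b_{10} = -2(80) - 2(-56) = -48
b_{11} = -2(-48) - 2(80) = -64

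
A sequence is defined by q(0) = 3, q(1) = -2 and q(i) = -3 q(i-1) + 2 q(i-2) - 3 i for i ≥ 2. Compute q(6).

1236

q(2) = -3(-2) + 2(3) - 6 = 6
q(3) = -3(6) + 2(-2) - 9 = -31
q(4) = -3(-31) + 2(6) - 12 = 93
q(5) = -3(93) + 2(-31) - 15 = -356
q(6) = -3(-356) + 2(93) - 18 = 1236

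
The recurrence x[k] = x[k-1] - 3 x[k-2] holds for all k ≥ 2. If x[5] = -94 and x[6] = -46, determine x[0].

-6

Rearranging, x[k-2] = (x[k] - x[k-1]) / -3.
x[4] = (-46 - (-94)) / -3 = 48/-3 = -16
x[3] = (-94 - (-16)) / -3 = -78/-3 = 26
x[2] = (-16 - 26) / -3 = -42/-3 = 14
x[1] = (26 - 14) / -3 = 12/-3 = -4
x[0] = (14 - (-4)) / -3 = 18/-3 = -6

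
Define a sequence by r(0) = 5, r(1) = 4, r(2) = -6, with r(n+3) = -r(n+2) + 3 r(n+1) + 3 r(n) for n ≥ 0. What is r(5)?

r(3) = -(-6) + 3(4) + 3(5) = 33
r(4) = -33 + 3(-6) + 3(4) = -39
r(5) = -(-39) + 3(33) + 3(-6) = 120

120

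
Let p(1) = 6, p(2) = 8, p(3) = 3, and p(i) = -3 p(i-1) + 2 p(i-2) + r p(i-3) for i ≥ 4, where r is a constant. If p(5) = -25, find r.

p(4) = 7 + 6r
p(5) = -15 - 10r
So -15 - 10r = -25, giving r = 1.

1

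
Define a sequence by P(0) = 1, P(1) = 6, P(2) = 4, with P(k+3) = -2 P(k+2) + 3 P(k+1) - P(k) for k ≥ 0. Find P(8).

-1326

P(3) = -2·4 + 3·6 - 1 = 9
P(4) = -2·9 + 3·4 - 6 = -12
P(5) = -2·(-12) + 3·9 - 4 = 47
P(6) = -2·47 + 3·(-12) - 9 = -139
P(7) = -2·(-139) + 3·47 - (-12) = 431
P(8) = -2·431 + 3·(-139) - 47 = -1326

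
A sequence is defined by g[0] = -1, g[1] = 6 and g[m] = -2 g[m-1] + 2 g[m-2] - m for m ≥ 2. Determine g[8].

g[2] = -2·6 + 2·(-1) - 2 = -16
g[3] = -2·(-16) + 2·6 - 3 = 41
g[4] = -2·41 + 2·(-16) - 4 = -118
g[5] = -2·(-118) + 2·41 - 5 = 313
g[6] = -2·313 + 2·(-118) - 6 = -868
g[7] = -2·(-868) + 2·313 - 7 = 2355
g[8] = -2·2355 + 2·(-868) - 8 = -6454

-6454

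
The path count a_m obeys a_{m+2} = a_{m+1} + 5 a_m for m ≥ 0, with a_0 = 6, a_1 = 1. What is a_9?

a_2 = 1 + 5(6) = 31
a_3 = 31 + 5(1) = 36
a_4 = 36 + 5(31) = 191
a_5 = 191 + 5(36) = 371
a_6 = 371 + 5(191) = 1326
a_7 = 1326 + 5(371) = 3181
a_8 = 3181 + 5(1326) = 9811
a_9 = 9811 + 5(3181) = 25716

25716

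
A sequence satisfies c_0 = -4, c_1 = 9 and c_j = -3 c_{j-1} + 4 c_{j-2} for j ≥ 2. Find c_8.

c_2 = -3*9 + 4*(-4) = -43
c_3 = -3*(-43) + 4*9 = 165
c_4 = -3*165 + 4*(-43) = -667
c_5 = -3*(-667) + 4*165 = 2661
c_6 = -3*2661 + 4*(-667) = -10651
c_7 = -3*(-10651) + 4*2661 = 42597
c_8 = -3*42597 + 4*(-10651) = -170395

-170395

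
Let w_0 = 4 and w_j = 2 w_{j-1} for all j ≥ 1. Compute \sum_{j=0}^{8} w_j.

w_1 = 2(4) = 8
w_2 = 2(8) = 16
w_3 = 2(16) = 32
w_4 = 2(32) = 64
w_5 = 2(64) = 128
w_6 = 2(128) = 256
w_7 = 2(256) = 512
w_8 = 2(512) = 1024
Sum = 4 + 8 + 16 + 32 + 64 + 128 + 256 + 512 + 1024 = 2044

2044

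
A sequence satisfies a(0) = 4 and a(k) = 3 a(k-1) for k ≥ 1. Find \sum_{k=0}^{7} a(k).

a(1) = 3(4) = 12
a(2) = 3(12) = 36
a(3) = 3(36) = 108
a(4) = 3(108) = 324
a(5) = 3(324) = 972
a(6) = 3(972) = 2916
a(7) = 3(2916) = 8748
Sum = 4 + 12 + 36 + 108 + 324 + 972 + 2916 + 8748 = 13120

13120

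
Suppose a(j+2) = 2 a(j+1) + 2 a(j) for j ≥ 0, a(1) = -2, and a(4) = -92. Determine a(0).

-5

Let a(0) = x.
a(2) = -4 + 2x
a(3) = -12 + 4x
a(4) = -32 + 12x
So -32 + 12x = -92, giving x = -5.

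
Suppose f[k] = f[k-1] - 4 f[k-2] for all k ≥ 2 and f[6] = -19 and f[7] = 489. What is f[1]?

-3

Rearranging, f[k-2] = (f[k] - f[k-1]) / -4.
f[5] = (489 - (-19)) / -4 = 508/-4 = -127
f[4] = (-19 - (-127)) / -4 = 108/-4 = -27
f[3] = (-127 - (-27)) / -4 = -100/-4 = 25
f[2] = (-27 - 25) / -4 = -52/-4 = 13
f[1] = (25 - 13) / -4 = 12/-4 = -3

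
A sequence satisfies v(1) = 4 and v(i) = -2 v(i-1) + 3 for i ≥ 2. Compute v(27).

The fixed point is 3/(1 + 2) = 1, so v(i) - 1 = -2(v(i-1) - 1).
Hence v(i) = 3·(-2)^{i-1} + 1.
v(27) = 3·(-2)^{26} + 1 = 3·67108864 + 1 = 201326593.

201326593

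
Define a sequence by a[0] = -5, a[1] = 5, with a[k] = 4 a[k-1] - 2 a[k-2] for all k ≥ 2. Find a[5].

1300

a[2] = 4*5 - 2*(-5) = 30
a[3] = 4*30 - 2*5 = 110
a[4] = 4*110 - 2*30 = 380
a[5] = 4*380 - 2*110 = 1300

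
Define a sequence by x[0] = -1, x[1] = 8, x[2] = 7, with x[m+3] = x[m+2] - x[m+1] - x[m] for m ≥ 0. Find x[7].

30

x[3] = 7 - 8 - (-1) = 0
x[4] = 0 - 7 - 8 = -15
x[5] = (-15) - 0 - 7 = -22
x[6] = (-22) - (-15) - 0 = -7
x[7] = (-7) - (-22) - (-15) = 30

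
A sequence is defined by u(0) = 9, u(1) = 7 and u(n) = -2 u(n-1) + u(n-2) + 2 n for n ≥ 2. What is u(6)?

u(2) = -2(7) + 9 + 4 = -1
u(3) = -2(-1) + 7 + 6 = 15
u(4) = -2(15) + (-1) + 8 = -23
u(5) = -2(-23) + 15 + 10 = 71
u(6) = -2(71) + (-23) + 12 = -153

-153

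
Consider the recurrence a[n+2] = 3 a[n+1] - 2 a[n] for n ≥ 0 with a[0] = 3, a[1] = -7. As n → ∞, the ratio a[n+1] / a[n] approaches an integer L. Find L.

The characteristic equation is r^2 - 3r + 2 = 0, which factors as (r - 2)(r - 1) = 0.
So the roots are 2 and 1. Since |2| > |1| and the coefficient of 2^n is non-zero, the ratio tends to 2.

2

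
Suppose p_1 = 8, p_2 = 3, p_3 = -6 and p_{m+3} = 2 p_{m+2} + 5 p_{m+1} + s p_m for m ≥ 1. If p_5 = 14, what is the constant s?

p_4 = 3 + 8s
p_5 = -24 + 19s
So -24 + 19s = 14, giving s = 2.

2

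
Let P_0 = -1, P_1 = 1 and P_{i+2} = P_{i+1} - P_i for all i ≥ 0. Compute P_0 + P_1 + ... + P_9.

P_2 = 1 - (-1) = 2
P_3 = 2 - 1 = 1
P_4 = 1 - 2 = -1
P_5 = (-1) - 1 = -2
P_6 = (-2) - (-1) = -1
P_7 = (-1) - (-2) = 1
P_8 = 1 - (-1) = 2
P_9 = 2 - 1 = 1
Sum = (-1) + 1 + 2 + 1 + (-1) + (-2) + (-1) + 1 + 2 + 1 = 3

3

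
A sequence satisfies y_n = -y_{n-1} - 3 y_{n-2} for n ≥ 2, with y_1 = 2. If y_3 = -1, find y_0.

1

Let y_0 = w.
y_2 = -2 - 3w
y_3 = -4 + 3w
So -4 + 3w = -1, giving w = 1.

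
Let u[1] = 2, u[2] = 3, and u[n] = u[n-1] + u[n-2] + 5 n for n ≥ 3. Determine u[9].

814

u[3] = 3 + 2 + 15 = 20
u[4] = 20 + 3 + 20 = 43
u[5] = 43 + 20 + 25 = 88
u[6] = 88 + 43 + 30 = 161
u[7] = 161 + 88 + 35 = 284
u[8] = 284 + 161 + 40 = 485
u[9] = 485 + 284 + 45 = 814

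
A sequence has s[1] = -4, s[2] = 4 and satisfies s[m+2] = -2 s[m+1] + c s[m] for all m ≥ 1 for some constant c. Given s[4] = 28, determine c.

1

s[3] = -8 - 4c
s[4] = 16 + 12c
So 16 + 12c = 28, giving c = 1.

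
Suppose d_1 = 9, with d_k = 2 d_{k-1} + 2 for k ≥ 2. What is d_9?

2814

d_2 = 2*9 + 2 = 20
d_3 = 2*20 + 2 = 42
d_4 = 2*42 + 2 = 86
d_5 = 2*86 + 2 = 174
d_6 = 2*174 + 2 = 350
d_7 = 2*350 + 2 = 702
d_8 = 2*702 + 2 = 1406
d_9 = 2*1406 + 2 = 2814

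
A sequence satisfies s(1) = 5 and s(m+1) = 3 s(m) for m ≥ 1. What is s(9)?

s(2) = 3(5) = 15
s(3) = 3(15) = 45
s(4) = 3(45) = 135
s(5) = 3(135) = 405
s(6) = 3(405) = 1215
s(7) = 3(1215) = 3645
s(8) = 3(3645) = 10935
s(9) = 3(10935) = 32805

32805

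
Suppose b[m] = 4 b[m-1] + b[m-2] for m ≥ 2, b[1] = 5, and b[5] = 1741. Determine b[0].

3

Let b[0] = v.
b[2] = 20 + v
b[3] = 85 + 4v
b[4] = 360 + 17v
b[5] = 1525 + 72v
So 1525 + 72v = 1741, giving v = 3.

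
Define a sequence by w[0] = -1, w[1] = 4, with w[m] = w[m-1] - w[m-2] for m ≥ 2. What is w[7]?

w[2] = 4 - (-1) = 5
w[3] = 5 - 4 = 1
w[4] = 1 - 5 = -4
w[5] = (-4) - 1 = -5
w[6] = (-5) - (-4) = -1
w[7] = (-1) - (-5) = 4

4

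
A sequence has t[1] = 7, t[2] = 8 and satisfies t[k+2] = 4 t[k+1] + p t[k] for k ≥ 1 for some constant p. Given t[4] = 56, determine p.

-2

t[3] = 32 + 7p
t[4] = 128 + 36p
So 128 + 36p = 56, giving p = -2.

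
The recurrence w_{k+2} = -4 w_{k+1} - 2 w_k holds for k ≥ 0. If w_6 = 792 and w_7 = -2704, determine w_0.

Rearranging, w_{k-2} = (w_k + 4 w_{k-1}) / -2.
w_5 = (-2704 + 4*792) / -2 = 464/-2 = -232
w_4 = (792 + 4*(-232)) / -2 = -136/-2 = 68
w_3 = (-232 + 4*68) / -2 = 40/-2 = -20
w_2 = (68 + 4*(-20)) / -2 = -12/-2 = 6
w_1 = (-20 + 4*6) / -2 = 4/-2 = -2
w_0 = (6 + 4*(-2)) / -2 = -2/-2 = 1

1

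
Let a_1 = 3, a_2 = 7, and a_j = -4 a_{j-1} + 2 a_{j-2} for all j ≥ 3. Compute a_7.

a_3 = -4(7) + 2(3) = -22
a_4 = -4(-22) + 2(7) = 102
a_5 = -4(102) + 2(-22) = -452
a_6 = -4(-452) + 2(102) = 2012
a_7 = -4(2012) + 2(-452) = -8952

-8952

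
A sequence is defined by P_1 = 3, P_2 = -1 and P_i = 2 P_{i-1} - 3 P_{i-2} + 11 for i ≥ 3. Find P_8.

-154

P_3 = 2(-1) - 3(3) + 11 = 0
P_4 = 2(0) - 3(-1) + 11 = 14
P_5 = 2(14) - 3(0) + 11 = 39
P_6 = 2(39) - 3(14) + 11 = 47
P_7 = 2(47) - 3(39) + 11 = -12
P_8 = 2(-12) - 3(47) + 11 = -154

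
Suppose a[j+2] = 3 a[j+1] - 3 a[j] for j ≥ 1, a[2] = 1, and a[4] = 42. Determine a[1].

-4

Let a[1] = w.
a[3] = 3 - 3w
a[4] = 6 - 9w
So 6 - 9w = 42, giving w = -4.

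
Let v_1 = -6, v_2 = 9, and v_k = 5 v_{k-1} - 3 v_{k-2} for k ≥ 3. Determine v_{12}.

34220763

v_3 = 5·9 - 3·(-6) = 63
v_4 = 5·63 - 3·9 = 288
v_5 = 5·288 - 3·63 = 1251
v_6 = 5·1251 - 3·288 = 5391
v_7 = 5·5391 - 3·1251 = 23202
v_8 = 5·23202 - 3·5391 = 99837
v_9 = 5·99837 - 3·23202 = 429579
v_{10} = 5·429579 - 3·99837 = 1848384
v_{11} = 5·1848384 - 3·429579 = 7953183
v_{12} = 5·7953183 - 3·1848384 = 34220763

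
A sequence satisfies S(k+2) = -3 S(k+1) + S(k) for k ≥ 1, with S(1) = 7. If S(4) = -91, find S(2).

-7

Let S(2) = v.
S(3) = 7 - 3v
S(4) = -21 + 10v
So -21 + 10v = -91, giving v = -7.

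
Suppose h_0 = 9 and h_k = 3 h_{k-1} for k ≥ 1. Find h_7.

h_1 = 3·9 = 27
h_2 = 3·27 = 81
h_3 = 3·81 = 243
h_4 = 3·243 = 729
h_5 = 3·729 = 2187
h_6 = 3·2187 = 6561
h_7 = 3·6561 = 19683

19683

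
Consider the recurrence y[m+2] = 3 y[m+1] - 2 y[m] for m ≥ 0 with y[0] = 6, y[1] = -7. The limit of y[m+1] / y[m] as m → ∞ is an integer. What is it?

2

The characteristic equation is r^2 - 3r + 2 = 0, which factors as (r - 2)(r - 1) = 0.
So the roots are 2 and 1. Since |2| > |1| and the coefficient of 2^m is non-zero, the ratio tends to 2.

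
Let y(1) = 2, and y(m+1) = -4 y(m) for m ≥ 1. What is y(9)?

y(2) = -4*2 = -8
y(3) = -4*(-8) = 32
y(4) = -4*32 = -128
y(5) = -4*(-128) = 512
y(6) = -4*512 = -2048
y(7) = -4*(-2048) = 8192
y(8) = -4*8192 = -32768
y(9) = -4*(-32768) = 131072

131072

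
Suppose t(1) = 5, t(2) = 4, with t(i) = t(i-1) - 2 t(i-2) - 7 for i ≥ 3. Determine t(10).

t(3) = 4 - 2·5 - 7 = -13
t(4) = (-13) - 2·4 - 7 = -28
t(5) = (-28) - 2·(-13) - 7 = -9
t(6) = (-9) - 2·(-28) - 7 = 40
t(7) = 40 - 2·(-9) - 7 = 51
t(8) = 51 - 2·40 - 7 = -36
t(9) = (-36) - 2·51 - 7 = -145
t(10) = (-145) - 2·(-36) - 7 = -80

-80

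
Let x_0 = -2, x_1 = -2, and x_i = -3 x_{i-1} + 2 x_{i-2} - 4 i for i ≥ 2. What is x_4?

x_2 = -3·(-2) + 2·(-2) - 8 = -6
x_3 = -3·(-6) + 2·(-2) - 12 = 2
x_4 = -3·2 + 2·(-6) - 16 = -34

-34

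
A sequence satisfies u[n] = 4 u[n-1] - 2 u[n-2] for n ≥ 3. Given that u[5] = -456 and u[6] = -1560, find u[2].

-6

Rearranging, u[n-2] = (u[n] - 4 u[n-1]) / -2.
u[4] = (-1560 - 4·(-456)) / -2 = 264/-2 = -132
u[3] = (-456 - 4·(-132)) / -2 = 72/-2 = -36
u[2] = (-132 - 4·(-36)) / -2 = 12/-2 = -6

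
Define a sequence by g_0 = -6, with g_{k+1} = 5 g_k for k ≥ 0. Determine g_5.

g_1 = 5·(-6) = -30
g_2 = 5·(-30) = -150
g_3 = 5·(-150) = -750
g_4 = 5·(-750) = -3750
g_5 = 5·(-3750) = -18750

-18750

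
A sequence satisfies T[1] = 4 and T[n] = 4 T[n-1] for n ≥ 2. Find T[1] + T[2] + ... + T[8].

87380

T[2] = 4*4 = 16
T[3] = 4*16 = 64
T[4] = 4*64 = 256
T[5] = 4*256 = 1024
T[6] = 4*1024 = 4096
T[7] = 4*4096 = 16384
T[8] = 4*16384 = 65536
Sum = 4 + 16 + 64 + 256 + 1024 + 4096 + 16384 + 65536 = 87380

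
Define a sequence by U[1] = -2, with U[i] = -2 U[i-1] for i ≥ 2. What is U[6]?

64

U[2] = -2·(-2) = 4
U[3] = -2·4 = -8
U[4] = -2·(-8) = 16
U[5] = -2·16 = -32
U[6] = -2·(-32) = 64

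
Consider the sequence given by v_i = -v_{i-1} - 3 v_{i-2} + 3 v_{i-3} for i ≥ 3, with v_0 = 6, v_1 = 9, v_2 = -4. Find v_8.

v_3 = -(-4) - 3*9 + 3*6 = -5
v_4 = -(-5) - 3*(-4) + 3*9 = 44
v_5 = -44 - 3*(-5) + 3*(-4) = -41
v_6 = -(-41) - 3*44 + 3*(-5) = -106
v_7 = -(-106) - 3*(-41) + 3*44 = 361
v_8 = -361 - 3*(-106) + 3*(-41) = -166

-166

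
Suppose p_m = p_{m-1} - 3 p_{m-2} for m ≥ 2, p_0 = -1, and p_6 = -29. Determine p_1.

Let p_1 = w.
p_2 = 3 + w
p_3 = 3 - 2w
p_4 = -6 - 5w
p_5 = -15 + w
p_6 = 3 + 16w
So 3 + 16w = -29, giving w = -2.

-2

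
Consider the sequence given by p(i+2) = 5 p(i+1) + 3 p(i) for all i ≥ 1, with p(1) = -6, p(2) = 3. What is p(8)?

p(3) = 5*3 + 3*(-6) = -3
p(4) = 5*(-3) + 3*3 = -6
p(5) = 5*(-6) + 3*(-3) = -39
p(6) = 5*(-39) + 3*(-6) = -213
p(7) = 5*(-213) + 3*(-39) = -1182
p(8) = 5*(-1182) + 3*(-213) = -6549

-6549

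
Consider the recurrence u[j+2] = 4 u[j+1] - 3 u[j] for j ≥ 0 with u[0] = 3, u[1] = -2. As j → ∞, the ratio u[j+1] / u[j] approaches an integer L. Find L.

The characteristic equation is r^2 - 4r + 3 = 0, which factors as (r - 3)(r - 1) = 0.
So the roots are 3 and 1. Since |3| > |1| and the coefficient of 3^j is non-zero, the ratio tends to 3.

3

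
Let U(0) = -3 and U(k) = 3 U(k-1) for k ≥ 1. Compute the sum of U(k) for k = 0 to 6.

U(1) = 3·(-3) = -9
U(2) = 3·(-9) = -27
U(3) = 3·(-27) = -81
U(4) = 3·(-81) = -243
U(5) = 3·(-243) = -729
U(6) = 3·(-729) = -2187
Sum = (-3) + (-9) + (-27) + (-81) + (-243) + (-729) + (-2187) = -3279

-3279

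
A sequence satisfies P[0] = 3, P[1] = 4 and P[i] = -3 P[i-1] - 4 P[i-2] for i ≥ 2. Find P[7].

P[2] = -3·4 - 4·3 = -24
P[3] = -3·(-24) - 4·4 = 56
P[4] = -3·56 - 4·(-24) = -72
P[5] = -3·(-72) - 4·56 = -8
P[6] = -3·(-8) - 4·(-72) = 312
P[7] = -3·312 - 4·(-8) = -904

-904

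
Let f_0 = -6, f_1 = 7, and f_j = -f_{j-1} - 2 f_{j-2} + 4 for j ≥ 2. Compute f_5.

37

f_2 = -7 - 2(-6) + 4 = 9
f_3 = -9 - 2(7) + 4 = -19
f_4 = -(-19) - 2(9) + 4 = 5
f_5 = -5 - 2(-19) + 4 = 37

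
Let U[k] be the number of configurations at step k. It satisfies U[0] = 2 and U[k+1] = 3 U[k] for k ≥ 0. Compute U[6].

1458

U[1] = 3·2 = 6
U[2] = 3·6 = 18
U[3] = 3·18 = 54
U[4] = 3·54 = 162
U[5] = 3·162 = 486
U[6] = 3·486 = 1458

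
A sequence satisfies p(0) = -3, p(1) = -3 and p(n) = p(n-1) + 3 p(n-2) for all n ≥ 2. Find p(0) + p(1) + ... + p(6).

-507

p(2) = (-3) + 3*(-3) = -12
p(3) = (-12) + 3*(-3) = -21
p(4) = (-21) + 3*(-12) = -57
p(5) = (-57) + 3*(-21) = -120
p(6) = (-120) + 3*(-57) = -291
Sum = (-3) + (-3) + (-12) + (-21) + (-57) + (-120) + (-291) = -507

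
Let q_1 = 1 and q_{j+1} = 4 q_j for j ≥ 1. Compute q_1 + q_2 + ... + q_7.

5461

q_2 = 4*1 = 4
q_3 = 4*4 = 16
q_4 = 4*16 = 64
q_5 = 4*64 = 256
q_6 = 4*256 = 1024
q_7 = 4*1024 = 4096
Sum = 1 + 4 + 16 + 64 + 256 + 1024 + 4096 = 5461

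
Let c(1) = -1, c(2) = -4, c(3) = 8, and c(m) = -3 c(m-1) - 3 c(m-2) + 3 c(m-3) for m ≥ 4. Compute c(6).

42

c(4) = -3*8 - 3*(-4) + 3*(-1) = -15
c(5) = -3*(-15) - 3*8 + 3*(-4) = 9
c(6) = -3*9 - 3*(-15) + 3*8 = 42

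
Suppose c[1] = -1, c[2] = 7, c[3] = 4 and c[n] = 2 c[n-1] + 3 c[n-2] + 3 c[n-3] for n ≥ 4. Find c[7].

c[4] = 2*4 + 3*7 + 3*(-1) = 26
c[5] = 2*26 + 3*4 + 3*7 = 85
c[6] = 2*85 + 3*26 + 3*4 = 260
c[7] = 2*260 + 3*85 + 3*26 = 853

853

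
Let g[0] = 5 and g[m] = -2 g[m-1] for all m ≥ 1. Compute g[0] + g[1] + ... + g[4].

55

g[1] = -2(5) = -10
g[2] = -2(-10) = 20
g[3] = -2(20) = -40
g[4] = -2(-40) = 80
Sum = 5 + (-10) + 20 + (-40) + 80 = 55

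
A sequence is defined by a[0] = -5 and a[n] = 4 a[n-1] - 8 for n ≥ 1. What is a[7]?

a[1] = 4·(-5) - 8 = -28
a[2] = 4·(-28) - 8 = -120
a[3] = 4·(-120) - 8 = -488
a[4] = 4·(-488) - 8 = -1960
a[5] = 4·(-1960) - 8 = -7848
a[6] = 4·(-7848) - 8 = -31400
a[7] = 4·(-31400) - 8 = -125608

-125608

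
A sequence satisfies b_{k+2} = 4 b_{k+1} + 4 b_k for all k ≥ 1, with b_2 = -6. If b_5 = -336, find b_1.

Let b_1 = v.
b_3 = -24 + 4v
b_4 = -120 + 16v
b_5 = -576 + 80v
So -576 + 80v = -336, giving v = 3.

3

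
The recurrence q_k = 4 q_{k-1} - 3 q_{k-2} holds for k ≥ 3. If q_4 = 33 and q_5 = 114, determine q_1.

-6

Rearranging, q_{k-2} = (q_k - 4 q_{k-1}) / -3.
q_3 = (114 - 4(33)) / -3 = -18/-3 = 6
q_2 = (33 - 4(6)) / -3 = 9/-3 = -3
q_1 = (6 - 4(-3)) / -3 = 18/-3 = -6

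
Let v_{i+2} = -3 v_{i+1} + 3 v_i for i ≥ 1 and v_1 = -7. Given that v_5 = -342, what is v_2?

2

Let v_2 = y.
v_3 = -21 - 3y
v_4 = 63 + 12y
v_5 = -252 - 45y
So -252 - 45y = -342, giving y = 2.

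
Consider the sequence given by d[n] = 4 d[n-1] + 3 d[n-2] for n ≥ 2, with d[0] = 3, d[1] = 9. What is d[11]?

44972271

d[2] = 4(9) + 3(3) = 45
d[3] = 4(45) + 3(9) = 207
d[4] = 4(207) + 3(45) = 963
d[5] = 4(963) + 3(207) = 4473
d[6] = 4(4473) + 3(963) = 20781
d[7] = 4(20781) + 3(4473) = 96543
d[8] = 4(96543) + 3(20781) = 448515
d[9] = 4(448515) + 3(96543) = 2083689
d[10] = 4(2083689) + 3(448515) = 9680301
d[11] = 4(9680301) + 3(2083689) = 44972271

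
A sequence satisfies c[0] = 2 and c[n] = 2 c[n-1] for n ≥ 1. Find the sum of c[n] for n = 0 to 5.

126

c[1] = 2·2 = 4
c[2] = 2·4 = 8
c[3] = 2·8 = 16
c[4] = 2·16 = 32
c[5] = 2·32 = 64
Sum = 2 + 4 + 8 + 16 + 32 + 64 = 126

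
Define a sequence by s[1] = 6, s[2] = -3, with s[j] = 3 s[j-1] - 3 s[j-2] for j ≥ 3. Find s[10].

s[3] = 3(-3) - 3(6) = -27
s[4] = 3(-27) - 3(-3) = -72
s[5] = 3(-72) - 3(-27) = -135
s[6] = 3(-135) - 3(-72) = -189
s[7] = 3(-189) - 3(-135) = -162
s[8] = 3(-162) - 3(-189) = 81
s[9] = 3(81) - 3(-162) = 729
s[10] = 3(729) - 3(81) = 1944

1944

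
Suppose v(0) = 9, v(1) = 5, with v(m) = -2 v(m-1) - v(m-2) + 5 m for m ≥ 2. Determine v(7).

v(2) = -2(5) - 9 + 10 = -9
v(3) = -2(-9) - 5 + 15 = 28
v(4) = -2(28) - (-9) + 20 = -27
v(5) = -2(-27) - 28 + 25 = 51
v(6) = -2(51) - (-27) + 30 = -45
v(7) = -2(-45) - 51 + 35 = 74

74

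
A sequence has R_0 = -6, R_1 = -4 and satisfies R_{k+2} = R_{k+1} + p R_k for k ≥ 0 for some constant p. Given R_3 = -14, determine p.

R_2 = -4 - 6p
R_3 = -4 - 10p
So -4 - 10p = -14, giving p = 1.

1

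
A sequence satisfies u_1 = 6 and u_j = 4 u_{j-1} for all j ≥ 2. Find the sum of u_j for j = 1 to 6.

u_2 = 4*6 = 24
u_3 = 4*24 = 96
u_4 = 4*96 = 384
u_5 = 4*384 = 1536
u_6 = 4*1536 = 6144
Sum = 6 + 24 + 96 + 384 + 1536 + 6144 = 8190

8190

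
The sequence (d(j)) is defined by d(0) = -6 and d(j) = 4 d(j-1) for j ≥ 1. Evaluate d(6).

-24576

d(1) = 4·(-6) = -24
d(2) = 4·(-24) = -96
d(3) = 4·(-96) = -384
d(4) = 4·(-384) = -1536
d(5) = 4·(-1536) = -6144
d(6) = 4·(-6144) = -24576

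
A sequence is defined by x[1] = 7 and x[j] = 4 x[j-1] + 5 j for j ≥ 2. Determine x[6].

11138

x[2] = 4(7) + 10 = 38
x[3] = 4(38) + 15 = 167
x[4] = 4(167) + 20 = 688
x[5] = 4(688) + 25 = 2777
x[6] = 4(2777) + 30 = 11138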